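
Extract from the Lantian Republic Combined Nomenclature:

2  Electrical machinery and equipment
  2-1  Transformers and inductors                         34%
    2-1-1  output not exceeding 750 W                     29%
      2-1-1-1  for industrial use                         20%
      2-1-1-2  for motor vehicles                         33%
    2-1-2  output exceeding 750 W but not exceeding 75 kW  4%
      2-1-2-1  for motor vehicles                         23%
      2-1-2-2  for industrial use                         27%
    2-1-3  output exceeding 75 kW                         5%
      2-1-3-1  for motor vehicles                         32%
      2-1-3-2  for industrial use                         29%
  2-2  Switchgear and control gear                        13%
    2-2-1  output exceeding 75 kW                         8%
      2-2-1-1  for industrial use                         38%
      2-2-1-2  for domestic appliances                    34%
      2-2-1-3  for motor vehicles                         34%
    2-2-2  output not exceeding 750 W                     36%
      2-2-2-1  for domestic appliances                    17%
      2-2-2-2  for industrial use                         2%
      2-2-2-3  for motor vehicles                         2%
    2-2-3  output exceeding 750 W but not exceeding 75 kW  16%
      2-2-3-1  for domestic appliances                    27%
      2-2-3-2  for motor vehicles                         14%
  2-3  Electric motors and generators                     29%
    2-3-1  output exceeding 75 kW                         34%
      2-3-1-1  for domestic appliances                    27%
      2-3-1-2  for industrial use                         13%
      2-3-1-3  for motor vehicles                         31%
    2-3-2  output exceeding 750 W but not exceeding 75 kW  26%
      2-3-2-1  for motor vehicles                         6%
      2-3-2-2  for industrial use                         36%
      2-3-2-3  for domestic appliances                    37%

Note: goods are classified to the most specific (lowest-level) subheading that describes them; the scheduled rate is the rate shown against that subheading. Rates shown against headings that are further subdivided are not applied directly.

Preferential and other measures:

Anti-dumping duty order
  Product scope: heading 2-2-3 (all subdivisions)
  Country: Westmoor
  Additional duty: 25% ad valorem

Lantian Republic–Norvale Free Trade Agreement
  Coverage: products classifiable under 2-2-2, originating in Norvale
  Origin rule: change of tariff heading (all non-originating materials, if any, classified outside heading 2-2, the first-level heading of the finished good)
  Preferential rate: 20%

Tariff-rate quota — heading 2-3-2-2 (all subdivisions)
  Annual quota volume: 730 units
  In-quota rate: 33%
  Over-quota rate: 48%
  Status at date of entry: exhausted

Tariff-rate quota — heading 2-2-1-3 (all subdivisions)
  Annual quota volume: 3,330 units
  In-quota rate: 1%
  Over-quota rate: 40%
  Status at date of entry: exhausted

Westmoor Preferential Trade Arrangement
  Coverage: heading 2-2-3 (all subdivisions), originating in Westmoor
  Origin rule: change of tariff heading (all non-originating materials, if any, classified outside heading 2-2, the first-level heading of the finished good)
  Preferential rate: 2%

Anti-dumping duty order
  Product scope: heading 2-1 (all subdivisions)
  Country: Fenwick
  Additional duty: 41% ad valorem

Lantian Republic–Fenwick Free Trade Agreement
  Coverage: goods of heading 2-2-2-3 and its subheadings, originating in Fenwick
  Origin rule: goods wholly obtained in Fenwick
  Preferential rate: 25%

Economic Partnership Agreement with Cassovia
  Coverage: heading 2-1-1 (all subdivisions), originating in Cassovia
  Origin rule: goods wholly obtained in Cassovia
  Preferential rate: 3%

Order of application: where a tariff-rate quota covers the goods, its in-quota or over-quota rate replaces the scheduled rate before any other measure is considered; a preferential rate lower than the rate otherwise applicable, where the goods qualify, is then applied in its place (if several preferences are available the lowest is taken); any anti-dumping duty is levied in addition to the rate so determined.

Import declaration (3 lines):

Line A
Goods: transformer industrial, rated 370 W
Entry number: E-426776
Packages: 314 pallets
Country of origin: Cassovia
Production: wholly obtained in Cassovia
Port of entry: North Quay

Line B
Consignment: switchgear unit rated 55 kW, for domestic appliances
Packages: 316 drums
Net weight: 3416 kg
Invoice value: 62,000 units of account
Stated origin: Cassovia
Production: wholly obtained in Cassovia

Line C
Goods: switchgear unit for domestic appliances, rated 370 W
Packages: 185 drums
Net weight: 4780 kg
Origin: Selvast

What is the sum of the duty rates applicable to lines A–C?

Line A: transformer → 2-1; rated 370 W → 2-1-1; industrial → 2-1-1-1. Scheduled 20%. Cassovia agreement on 2-1-1: wholly obtained → 3% available; preferential 3%. → 3%.
Line B: switchgear unit → 2-2; rated 55 kW → 2-2-3; for domestic appliances → 2-2-3-1. Scheduled 27%. Cassovia agreement on 2-1-1: 2-2-3-1 not covered. → 27%.
Line C: switchgear unit → 2-2; rated 370 W → 2-2-2; for domestic appliances → 2-2-2-1. Scheduled 17%. No special measure applies. → 17%.
Sum: 3% + 27% + 17% = 47%.

47%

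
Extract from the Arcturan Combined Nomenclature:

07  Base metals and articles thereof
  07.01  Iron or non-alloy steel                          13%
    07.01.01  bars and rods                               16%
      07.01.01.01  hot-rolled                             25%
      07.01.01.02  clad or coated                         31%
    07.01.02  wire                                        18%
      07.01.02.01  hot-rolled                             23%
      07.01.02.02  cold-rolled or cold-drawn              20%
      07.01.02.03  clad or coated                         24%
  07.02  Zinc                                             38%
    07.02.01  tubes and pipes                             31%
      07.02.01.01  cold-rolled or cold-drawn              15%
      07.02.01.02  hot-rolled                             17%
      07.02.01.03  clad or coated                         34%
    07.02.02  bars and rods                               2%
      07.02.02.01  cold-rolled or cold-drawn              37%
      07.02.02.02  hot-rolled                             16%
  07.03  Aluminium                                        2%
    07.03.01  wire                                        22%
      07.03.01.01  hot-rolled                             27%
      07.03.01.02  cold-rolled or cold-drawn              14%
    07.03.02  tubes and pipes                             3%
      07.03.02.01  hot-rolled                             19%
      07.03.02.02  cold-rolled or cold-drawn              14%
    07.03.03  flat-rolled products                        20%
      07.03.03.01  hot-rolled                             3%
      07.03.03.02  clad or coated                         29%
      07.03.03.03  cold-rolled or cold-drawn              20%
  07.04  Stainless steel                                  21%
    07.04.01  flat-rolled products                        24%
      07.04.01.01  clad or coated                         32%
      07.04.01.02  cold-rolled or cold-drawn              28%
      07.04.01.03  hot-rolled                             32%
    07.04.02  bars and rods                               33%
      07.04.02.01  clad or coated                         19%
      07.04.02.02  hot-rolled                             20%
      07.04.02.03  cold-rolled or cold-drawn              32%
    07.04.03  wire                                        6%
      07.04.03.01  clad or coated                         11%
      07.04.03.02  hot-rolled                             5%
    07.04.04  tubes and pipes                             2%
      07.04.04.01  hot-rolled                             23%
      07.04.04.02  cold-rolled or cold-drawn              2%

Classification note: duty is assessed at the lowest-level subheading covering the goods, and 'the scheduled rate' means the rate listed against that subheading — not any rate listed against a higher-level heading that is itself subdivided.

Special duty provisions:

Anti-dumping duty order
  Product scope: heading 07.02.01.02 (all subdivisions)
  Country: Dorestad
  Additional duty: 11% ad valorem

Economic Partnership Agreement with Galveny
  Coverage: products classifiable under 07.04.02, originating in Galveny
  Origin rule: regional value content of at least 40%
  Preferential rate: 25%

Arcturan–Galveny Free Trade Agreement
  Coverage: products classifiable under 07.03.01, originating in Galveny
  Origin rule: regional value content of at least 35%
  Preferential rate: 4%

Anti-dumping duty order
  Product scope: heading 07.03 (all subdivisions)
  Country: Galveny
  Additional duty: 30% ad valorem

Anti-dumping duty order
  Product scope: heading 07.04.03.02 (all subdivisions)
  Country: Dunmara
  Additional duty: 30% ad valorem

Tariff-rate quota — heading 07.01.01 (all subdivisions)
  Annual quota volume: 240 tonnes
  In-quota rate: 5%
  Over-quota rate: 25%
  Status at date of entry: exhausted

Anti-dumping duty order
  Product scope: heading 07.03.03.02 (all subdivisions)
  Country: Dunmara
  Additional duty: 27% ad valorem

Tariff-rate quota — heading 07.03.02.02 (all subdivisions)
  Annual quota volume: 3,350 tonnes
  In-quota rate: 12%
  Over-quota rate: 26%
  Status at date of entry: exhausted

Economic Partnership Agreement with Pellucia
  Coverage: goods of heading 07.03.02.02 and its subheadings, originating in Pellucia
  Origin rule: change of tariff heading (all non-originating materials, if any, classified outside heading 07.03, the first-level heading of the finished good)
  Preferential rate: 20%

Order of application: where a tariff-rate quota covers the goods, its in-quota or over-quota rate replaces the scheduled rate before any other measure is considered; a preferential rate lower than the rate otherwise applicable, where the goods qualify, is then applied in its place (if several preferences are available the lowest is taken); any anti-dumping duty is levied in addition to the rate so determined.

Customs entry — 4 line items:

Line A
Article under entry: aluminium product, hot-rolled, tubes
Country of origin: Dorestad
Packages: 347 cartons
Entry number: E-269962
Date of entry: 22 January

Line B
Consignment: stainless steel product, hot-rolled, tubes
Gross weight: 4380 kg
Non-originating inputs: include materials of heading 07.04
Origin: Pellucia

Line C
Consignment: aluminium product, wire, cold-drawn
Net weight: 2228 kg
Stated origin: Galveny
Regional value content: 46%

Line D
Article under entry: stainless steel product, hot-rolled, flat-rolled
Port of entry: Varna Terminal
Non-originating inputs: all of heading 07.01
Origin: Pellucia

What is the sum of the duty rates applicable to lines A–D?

Line A: aluminium → 07.03; tubes → 07.03.02; hot-rolled → 07.03.02.01. Scheduled 19%. No special measure applies. → 19%.
Line B: stainless steel → 07.04; tubes → 07.04.04; hot-rolled → 07.04.04.01. Scheduled 23%. Pellucia agreement on 07.03.02.02: 07.04.04.01 not covered. → 23%.
Line C: aluminium → 07.03; wire → 07.03.01; cold-drawn → 07.03.01.02. Scheduled 14%. Galveny agreement on 07.04.02: 07.03.01.02 not covered; Galveny agreement on 07.03.01: RVC ≥ 35% → 4% available; preferential 4%; anti-dumping (Galveny, 07.03): +30%; total 4% + 30% = 34%. → 34%.
Line D: stainless steel → 07.04; flat-rolled → 07.04.01; hot-rolled → 07.04.01.03. Scheduled 32%. Pellucia agreement on 07.03.02.02: 07.04.01.03 not covered. → 32%.
Sum: 19% + 23% + 34% + 32% = 108%.

108%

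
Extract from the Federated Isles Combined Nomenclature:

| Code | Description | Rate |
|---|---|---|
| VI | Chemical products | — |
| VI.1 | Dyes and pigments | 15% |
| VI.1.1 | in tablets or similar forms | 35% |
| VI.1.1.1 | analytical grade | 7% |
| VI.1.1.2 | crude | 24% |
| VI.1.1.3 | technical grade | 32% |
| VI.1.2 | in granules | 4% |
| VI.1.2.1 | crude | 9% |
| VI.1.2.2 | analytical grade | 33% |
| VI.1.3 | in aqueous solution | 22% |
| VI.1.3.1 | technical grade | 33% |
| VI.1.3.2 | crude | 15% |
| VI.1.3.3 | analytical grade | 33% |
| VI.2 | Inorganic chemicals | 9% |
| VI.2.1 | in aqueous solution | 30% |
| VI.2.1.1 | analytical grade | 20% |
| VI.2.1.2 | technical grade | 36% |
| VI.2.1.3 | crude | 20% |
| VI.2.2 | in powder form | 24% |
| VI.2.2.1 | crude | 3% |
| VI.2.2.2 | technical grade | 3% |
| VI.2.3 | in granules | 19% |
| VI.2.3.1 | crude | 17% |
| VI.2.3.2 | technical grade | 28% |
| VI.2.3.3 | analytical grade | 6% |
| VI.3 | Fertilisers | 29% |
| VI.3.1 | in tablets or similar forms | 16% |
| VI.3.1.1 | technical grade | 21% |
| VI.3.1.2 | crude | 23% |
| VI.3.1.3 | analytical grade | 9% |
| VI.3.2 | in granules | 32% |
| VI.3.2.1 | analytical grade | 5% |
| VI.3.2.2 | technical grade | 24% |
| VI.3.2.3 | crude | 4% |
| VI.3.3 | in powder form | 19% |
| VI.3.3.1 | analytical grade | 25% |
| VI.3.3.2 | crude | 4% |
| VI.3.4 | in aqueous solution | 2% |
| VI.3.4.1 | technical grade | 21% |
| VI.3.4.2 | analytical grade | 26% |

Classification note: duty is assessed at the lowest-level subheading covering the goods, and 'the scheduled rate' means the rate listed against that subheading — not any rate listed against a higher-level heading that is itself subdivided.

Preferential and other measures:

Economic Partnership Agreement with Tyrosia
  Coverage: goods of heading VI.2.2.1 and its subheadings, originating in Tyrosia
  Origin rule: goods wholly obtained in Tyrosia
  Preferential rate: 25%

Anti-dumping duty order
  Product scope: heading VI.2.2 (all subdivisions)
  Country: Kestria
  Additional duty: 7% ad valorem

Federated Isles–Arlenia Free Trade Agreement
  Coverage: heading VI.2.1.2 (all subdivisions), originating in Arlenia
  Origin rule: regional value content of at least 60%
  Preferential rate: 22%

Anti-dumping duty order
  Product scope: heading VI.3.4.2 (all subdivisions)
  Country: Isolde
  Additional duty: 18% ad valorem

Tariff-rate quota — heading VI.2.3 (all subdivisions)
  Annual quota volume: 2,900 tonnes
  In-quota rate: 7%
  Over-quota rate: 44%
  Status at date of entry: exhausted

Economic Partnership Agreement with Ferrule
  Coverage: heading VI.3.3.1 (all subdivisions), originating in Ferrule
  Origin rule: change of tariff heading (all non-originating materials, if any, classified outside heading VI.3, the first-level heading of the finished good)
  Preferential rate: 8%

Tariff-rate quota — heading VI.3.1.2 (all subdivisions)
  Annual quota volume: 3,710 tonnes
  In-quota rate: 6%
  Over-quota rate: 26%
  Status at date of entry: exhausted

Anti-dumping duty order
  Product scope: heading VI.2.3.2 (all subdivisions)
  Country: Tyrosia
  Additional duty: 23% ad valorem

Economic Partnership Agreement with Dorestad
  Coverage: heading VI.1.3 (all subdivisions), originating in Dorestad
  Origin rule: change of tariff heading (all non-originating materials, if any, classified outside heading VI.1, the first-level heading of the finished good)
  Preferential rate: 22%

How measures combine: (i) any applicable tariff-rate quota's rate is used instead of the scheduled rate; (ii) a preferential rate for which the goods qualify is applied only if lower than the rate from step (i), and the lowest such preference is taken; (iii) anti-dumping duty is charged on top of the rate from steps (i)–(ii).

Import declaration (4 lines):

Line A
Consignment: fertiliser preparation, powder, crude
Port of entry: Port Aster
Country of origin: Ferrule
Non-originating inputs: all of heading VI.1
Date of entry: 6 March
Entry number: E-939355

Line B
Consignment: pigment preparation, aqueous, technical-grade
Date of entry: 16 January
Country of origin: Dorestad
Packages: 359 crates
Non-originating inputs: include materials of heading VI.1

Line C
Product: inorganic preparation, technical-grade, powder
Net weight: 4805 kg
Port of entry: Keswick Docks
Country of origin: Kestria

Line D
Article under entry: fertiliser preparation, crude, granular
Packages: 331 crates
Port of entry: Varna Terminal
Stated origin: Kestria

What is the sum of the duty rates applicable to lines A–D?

51%

Line A: fertiliser → VI.3; powder → VI.3.3; crude → VI.3.3.2. Scheduled 4%. Ferrule agreement on VI.3.3.1: VI.3.3.2 not covered. → 4%.
Line B: pigment → VI.1; aqueous → VI.1.3; technical-grade → VI.1.3.1. Scheduled 33%. Dorestad agreement on VI.1.3: CTH not met. → 33%.
Line C: inorganic → VI.2; powder → VI.2.2; technical-grade → VI.2.2.2. Scheduled 3%. anti-dumping (Kestria, VI.2.2): +7%; total 3% + 7% = 10%. → 10%.
Line D: fertiliser → VI.3; granular → VI.3.2; crude → VI.3.2.3. Scheduled 4%. No special measure applies. → 4%.
Sum: 4% + 33% + 10% + 4% = 51%.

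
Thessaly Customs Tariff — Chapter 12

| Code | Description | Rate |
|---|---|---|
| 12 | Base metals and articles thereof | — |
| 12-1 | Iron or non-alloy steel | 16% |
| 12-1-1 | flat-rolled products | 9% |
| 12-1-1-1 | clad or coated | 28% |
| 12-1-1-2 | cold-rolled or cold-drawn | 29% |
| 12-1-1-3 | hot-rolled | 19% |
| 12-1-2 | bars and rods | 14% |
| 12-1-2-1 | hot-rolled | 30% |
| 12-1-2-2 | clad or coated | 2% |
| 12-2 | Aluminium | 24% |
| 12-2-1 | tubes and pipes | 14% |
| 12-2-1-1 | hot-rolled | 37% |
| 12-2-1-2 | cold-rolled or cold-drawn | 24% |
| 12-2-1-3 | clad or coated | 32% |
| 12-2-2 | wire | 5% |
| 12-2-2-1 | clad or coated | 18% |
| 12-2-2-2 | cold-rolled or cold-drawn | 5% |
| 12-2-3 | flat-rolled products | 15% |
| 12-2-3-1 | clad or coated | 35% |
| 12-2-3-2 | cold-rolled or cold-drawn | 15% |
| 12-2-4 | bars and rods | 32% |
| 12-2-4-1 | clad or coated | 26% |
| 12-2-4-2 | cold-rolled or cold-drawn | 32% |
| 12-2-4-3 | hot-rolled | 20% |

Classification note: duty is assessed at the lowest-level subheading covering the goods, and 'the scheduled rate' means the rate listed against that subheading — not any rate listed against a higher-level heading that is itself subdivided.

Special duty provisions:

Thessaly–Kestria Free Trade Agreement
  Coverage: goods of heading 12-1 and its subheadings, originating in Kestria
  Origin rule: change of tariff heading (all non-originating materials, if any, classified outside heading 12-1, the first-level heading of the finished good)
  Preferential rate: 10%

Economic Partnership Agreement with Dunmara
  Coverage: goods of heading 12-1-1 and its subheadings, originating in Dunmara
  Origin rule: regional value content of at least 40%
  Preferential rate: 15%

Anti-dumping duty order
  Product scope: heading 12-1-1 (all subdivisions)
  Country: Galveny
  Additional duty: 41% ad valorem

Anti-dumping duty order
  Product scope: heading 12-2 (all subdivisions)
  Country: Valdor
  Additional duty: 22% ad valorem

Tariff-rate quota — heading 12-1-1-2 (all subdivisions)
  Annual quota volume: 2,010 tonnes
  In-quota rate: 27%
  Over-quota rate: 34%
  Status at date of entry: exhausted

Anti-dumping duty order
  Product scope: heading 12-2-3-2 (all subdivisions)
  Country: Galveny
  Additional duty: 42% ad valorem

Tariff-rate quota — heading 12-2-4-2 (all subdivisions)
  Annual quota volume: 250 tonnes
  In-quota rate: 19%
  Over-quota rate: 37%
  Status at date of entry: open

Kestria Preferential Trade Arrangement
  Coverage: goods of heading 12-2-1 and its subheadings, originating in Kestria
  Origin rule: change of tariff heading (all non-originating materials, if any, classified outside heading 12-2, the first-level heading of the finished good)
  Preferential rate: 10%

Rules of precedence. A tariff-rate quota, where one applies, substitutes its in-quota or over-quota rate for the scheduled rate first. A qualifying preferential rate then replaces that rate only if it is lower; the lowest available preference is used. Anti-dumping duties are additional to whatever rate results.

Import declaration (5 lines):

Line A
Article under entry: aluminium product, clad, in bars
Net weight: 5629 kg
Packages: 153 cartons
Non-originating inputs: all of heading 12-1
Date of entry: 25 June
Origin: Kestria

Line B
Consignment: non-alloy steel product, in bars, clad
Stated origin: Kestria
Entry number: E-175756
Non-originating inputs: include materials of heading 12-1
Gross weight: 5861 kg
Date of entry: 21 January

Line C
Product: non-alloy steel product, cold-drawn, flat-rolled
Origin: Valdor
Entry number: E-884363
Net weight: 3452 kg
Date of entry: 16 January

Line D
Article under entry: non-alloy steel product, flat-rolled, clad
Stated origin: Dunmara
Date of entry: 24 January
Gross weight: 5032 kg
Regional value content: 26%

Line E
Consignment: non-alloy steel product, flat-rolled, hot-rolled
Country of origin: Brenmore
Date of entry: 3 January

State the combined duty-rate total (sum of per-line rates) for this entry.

109%

Line A: aluminium → 12-2; in bars → 12-2-4; clad → 12-2-4-1. Scheduled 26%. Kestria agreement on 12-1: 12-2-4-1 not covered; Kestria agreement on 12-2-1: 12-2-4-1 not covered. → 26%.
Line B: non-alloy steel → 12-1; in bars → 12-1-2; clad → 12-1-2-2. Scheduled 2%. Kestria agreement on 12-1: CTH not met; Kestria agreement on 12-2-1: 12-1-2-2 not covered. → 2%.
Line C: non-alloy steel → 12-1; flat-rolled → 12-1-1; cold-drawn → 12-1-1-2. Scheduled 29%. quota on 12-1-1-2 exhausted → over-quota 34%. → 34%.
Line D: non-alloy steel → 12-1; flat-rolled → 12-1-1; clad → 12-1-1-1. Scheduled 28%. Dunmara agreement on 12-1-1: RVC < 40%. → 28%.
Line E: non-alloy steel → 12-1; flat-rolled → 12-1-1; hot-rolled → 12-1-1-3. Scheduled 19%. No special measure applies. → 19%.
Sum: 26% + 2% + 34% + 28% + 19% = 109%.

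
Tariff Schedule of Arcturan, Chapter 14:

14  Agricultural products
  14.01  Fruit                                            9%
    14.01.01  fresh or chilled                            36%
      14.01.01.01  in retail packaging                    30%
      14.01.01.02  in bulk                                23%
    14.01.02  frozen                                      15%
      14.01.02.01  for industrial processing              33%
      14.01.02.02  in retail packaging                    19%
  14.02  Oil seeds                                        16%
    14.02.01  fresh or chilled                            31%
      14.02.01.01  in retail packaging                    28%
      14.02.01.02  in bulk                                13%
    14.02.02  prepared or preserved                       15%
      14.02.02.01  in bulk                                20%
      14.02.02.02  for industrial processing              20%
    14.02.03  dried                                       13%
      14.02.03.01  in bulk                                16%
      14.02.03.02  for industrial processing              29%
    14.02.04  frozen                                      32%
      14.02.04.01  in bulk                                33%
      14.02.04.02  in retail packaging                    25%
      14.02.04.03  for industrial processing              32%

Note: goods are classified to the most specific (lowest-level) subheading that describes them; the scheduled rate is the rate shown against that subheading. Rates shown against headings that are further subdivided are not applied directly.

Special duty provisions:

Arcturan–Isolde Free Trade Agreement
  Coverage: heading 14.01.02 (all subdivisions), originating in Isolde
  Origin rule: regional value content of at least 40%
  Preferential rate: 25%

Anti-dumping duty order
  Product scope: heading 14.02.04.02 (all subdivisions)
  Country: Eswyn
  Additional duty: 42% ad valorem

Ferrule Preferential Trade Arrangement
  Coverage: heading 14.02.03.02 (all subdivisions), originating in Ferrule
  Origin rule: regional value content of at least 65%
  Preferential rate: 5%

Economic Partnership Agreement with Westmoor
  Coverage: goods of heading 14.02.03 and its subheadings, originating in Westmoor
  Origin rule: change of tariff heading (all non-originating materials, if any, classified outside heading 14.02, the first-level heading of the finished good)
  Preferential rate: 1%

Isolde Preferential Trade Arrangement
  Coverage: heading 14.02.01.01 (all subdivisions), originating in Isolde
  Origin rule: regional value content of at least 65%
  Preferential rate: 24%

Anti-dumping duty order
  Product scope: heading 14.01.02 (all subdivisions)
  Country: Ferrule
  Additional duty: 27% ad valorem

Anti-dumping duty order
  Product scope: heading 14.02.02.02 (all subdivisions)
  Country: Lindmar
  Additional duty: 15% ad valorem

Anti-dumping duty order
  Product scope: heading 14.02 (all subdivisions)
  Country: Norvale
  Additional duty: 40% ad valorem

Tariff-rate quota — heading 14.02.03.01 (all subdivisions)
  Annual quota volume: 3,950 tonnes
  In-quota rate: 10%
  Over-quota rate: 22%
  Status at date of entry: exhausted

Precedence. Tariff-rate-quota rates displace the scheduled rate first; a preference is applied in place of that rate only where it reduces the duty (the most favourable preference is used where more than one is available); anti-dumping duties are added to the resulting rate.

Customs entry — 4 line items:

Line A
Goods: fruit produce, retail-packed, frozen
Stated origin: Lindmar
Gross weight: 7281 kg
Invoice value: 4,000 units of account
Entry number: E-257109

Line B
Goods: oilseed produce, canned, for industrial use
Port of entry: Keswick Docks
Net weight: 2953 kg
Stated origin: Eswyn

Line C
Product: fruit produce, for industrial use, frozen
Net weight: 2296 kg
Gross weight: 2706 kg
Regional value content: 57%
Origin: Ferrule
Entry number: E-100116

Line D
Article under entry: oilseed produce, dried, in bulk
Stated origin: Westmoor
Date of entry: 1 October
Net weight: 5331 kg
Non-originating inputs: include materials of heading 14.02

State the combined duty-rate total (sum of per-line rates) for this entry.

Line A: fruit → 14.01; frozen → 14.01.02; retail-packed → 14.01.02.02. Scheduled 19%. No special measure applies. → 19%.
Line B: oilseed → 14.02; canned → 14.02.02; for industrial use → 14.02.02.02. Scheduled 20%. No special measure applies. → 20%.
Line C: fruit → 14.01; frozen → 14.01.02; for industrial use → 14.01.02.01. Scheduled 33%. Ferrule agreement on 14.02.03.02: 14.01.02.01 not covered; anti-dumping (Ferrule, 14.01.02): +27%; total 33% + 27% = 60%. → 60%.
Line D: oilseed → 14.02; dried → 14.02.03; in bulk → 14.02.03.01. Scheduled 16%. quota on 14.02.03.01 exhausted → over-quota 22%; Westmoor agreement on 14.02.03: CTH not met. → 22%.
Sum: 19% + 20% + 60% + 22% = 121%.

121%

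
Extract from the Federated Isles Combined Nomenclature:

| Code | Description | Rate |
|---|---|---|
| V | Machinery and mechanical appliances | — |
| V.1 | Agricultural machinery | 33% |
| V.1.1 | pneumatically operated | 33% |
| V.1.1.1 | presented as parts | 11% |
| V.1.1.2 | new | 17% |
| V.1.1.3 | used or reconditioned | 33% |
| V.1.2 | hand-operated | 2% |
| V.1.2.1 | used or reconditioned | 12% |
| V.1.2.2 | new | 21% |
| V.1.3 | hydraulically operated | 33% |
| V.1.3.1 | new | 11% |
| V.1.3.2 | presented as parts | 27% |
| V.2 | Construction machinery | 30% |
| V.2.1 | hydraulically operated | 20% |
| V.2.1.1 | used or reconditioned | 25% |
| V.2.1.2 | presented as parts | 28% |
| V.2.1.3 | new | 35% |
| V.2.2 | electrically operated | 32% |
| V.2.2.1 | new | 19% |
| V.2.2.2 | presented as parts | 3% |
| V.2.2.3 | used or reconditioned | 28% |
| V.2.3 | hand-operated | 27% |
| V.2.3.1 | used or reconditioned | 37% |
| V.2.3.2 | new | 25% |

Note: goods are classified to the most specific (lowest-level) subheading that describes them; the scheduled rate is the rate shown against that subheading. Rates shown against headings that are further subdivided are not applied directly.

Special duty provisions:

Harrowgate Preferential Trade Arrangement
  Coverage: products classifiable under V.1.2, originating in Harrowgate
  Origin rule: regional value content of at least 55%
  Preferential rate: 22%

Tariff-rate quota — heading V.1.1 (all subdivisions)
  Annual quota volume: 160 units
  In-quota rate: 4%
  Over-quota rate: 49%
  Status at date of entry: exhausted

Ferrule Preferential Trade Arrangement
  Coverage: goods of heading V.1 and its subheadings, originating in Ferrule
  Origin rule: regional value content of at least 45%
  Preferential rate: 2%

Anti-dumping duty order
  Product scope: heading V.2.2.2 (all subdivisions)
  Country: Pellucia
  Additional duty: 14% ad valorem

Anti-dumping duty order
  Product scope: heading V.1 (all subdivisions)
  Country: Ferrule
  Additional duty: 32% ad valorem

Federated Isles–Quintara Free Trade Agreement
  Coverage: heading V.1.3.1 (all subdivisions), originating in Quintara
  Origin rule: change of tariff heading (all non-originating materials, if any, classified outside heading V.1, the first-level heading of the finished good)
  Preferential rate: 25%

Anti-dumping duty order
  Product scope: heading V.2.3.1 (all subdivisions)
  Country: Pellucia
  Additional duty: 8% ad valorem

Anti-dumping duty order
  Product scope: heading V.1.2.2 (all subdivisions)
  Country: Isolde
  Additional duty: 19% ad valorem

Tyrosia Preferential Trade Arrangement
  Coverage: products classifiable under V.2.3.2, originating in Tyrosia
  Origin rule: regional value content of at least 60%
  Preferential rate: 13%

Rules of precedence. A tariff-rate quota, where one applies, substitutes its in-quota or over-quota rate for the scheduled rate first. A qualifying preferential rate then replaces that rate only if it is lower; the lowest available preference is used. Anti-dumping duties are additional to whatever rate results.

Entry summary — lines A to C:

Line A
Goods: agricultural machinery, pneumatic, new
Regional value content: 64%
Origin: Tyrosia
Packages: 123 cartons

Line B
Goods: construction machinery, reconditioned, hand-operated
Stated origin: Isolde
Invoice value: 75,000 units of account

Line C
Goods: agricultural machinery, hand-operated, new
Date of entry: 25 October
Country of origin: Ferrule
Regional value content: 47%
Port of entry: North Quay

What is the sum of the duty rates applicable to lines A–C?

Line A: agricultural → V.1; pneumatic → V.1.1; new → V.1.1.2. Scheduled 17%. quota on V.1.1 exhausted → over-quota 49%; Tyrosia agreement on V.2.3.2: V.1.1.2 not covered. → 49%.
Line B: construction → V.2; hand-operated → V.2.3; reconditioned → V.2.3.1. Scheduled 37%. No special measure applies. → 37%.
Line C: agricultural → V.1; hand-operated → V.1.2; new → V.1.2.2. Scheduled 21%. Ferrule agreement on V.1: RVC ≥ 45% → 2% available; preferential 2%; anti-dumping (Ferrule, V.1): +32%; total 2% + 32% = 34%. → 34%.
Sum: 49% + 37% + 34% = 120%.

120%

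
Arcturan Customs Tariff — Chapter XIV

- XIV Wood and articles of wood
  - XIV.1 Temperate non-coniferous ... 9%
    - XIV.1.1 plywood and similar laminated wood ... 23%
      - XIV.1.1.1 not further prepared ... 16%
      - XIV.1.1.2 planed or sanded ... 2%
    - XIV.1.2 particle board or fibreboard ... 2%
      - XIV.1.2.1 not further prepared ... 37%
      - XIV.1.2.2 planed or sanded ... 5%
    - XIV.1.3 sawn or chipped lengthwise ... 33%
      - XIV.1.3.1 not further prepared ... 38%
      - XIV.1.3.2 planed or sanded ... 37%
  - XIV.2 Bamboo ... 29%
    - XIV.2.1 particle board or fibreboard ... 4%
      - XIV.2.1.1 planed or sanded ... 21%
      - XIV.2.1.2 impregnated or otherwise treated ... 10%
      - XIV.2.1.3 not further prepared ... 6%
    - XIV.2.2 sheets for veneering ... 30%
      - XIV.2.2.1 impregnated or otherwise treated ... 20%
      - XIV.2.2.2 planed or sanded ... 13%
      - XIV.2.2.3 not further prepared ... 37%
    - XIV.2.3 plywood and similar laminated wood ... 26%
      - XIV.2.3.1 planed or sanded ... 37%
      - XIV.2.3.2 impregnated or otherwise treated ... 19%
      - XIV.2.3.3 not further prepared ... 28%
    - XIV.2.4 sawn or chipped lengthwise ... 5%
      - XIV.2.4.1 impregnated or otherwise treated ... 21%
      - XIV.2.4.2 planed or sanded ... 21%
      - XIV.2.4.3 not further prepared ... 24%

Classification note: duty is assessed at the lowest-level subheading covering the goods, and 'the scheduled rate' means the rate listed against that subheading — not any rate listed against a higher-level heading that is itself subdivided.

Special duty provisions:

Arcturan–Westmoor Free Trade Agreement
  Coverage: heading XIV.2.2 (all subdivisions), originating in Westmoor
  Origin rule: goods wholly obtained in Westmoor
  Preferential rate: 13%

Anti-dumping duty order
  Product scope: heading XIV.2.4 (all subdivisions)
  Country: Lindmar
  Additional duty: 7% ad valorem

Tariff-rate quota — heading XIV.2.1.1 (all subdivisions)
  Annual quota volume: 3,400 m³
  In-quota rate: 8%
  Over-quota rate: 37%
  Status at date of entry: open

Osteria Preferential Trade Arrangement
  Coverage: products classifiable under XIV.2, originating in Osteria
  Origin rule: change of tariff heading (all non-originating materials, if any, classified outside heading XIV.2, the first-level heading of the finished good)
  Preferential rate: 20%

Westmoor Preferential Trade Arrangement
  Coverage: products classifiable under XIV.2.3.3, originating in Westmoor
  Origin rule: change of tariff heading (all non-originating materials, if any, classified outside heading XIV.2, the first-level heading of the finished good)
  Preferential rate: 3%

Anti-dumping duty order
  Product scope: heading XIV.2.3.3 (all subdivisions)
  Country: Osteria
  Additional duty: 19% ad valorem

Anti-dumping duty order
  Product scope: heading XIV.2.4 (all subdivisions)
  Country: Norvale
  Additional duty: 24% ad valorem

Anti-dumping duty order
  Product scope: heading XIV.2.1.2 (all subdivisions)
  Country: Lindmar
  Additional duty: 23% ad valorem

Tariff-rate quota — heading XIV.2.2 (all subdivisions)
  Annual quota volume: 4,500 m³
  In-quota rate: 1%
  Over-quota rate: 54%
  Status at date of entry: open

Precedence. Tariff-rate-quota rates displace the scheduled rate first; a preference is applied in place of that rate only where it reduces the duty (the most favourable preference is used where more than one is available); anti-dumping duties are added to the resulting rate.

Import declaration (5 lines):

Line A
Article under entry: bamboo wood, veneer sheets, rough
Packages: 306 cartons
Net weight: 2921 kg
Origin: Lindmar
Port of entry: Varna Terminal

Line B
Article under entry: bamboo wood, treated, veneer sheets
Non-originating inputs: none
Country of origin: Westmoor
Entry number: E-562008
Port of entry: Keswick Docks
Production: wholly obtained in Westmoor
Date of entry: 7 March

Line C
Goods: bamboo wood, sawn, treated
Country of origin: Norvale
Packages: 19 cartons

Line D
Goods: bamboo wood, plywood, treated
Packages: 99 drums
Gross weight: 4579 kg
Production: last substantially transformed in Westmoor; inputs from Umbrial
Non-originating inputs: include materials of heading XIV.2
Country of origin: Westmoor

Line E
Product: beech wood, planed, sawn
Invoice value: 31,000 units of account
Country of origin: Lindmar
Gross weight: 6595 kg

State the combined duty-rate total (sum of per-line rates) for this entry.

103%

Line A: bamboo → XIV.2; veneer sheets → XIV.2.2; rough → XIV.2.2.3. Scheduled 37%. quota on XIV.2.2 open → in-quota 1%. → 1%.
Line B: bamboo → XIV.2; veneer sheets → XIV.2.2; treated → XIV.2.2.1. Scheduled 20%. quota on XIV.2.2 open → in-quota 1%; Westmoor agreement on XIV.2.2: wholly obtained → 13% available; Westmoor agreement on XIV.2.3.3: XIV.2.2.1 not covered; preference 13% not lower than 1% → no reduction. → 1%.
Line C: bamboo → XIV.2; sawn → XIV.2.4; treated → XIV.2.4.1. Scheduled 21%. anti-dumping (Norvale, XIV.2.4): +24%; total 21% + 24% = 45%. → 45%.
Line D: bamboo → XIV.2; plywood → XIV.2.3; treated → XIV.2.3.2. Scheduled 19%. Westmoor agreement on XIV.2.2: XIV.2.3.2 not covered; Westmoor agreement on XIV.2.3.3: XIV.2.3.2 not covered. → 19%.
Line E: beech → XIV.1; sawn → XIV.1.3; planed → XIV.1.3.2. Scheduled 37%. No special measure applies. → 37%.
Sum: 1% + 1% + 45% + 19% + 37% = 103%.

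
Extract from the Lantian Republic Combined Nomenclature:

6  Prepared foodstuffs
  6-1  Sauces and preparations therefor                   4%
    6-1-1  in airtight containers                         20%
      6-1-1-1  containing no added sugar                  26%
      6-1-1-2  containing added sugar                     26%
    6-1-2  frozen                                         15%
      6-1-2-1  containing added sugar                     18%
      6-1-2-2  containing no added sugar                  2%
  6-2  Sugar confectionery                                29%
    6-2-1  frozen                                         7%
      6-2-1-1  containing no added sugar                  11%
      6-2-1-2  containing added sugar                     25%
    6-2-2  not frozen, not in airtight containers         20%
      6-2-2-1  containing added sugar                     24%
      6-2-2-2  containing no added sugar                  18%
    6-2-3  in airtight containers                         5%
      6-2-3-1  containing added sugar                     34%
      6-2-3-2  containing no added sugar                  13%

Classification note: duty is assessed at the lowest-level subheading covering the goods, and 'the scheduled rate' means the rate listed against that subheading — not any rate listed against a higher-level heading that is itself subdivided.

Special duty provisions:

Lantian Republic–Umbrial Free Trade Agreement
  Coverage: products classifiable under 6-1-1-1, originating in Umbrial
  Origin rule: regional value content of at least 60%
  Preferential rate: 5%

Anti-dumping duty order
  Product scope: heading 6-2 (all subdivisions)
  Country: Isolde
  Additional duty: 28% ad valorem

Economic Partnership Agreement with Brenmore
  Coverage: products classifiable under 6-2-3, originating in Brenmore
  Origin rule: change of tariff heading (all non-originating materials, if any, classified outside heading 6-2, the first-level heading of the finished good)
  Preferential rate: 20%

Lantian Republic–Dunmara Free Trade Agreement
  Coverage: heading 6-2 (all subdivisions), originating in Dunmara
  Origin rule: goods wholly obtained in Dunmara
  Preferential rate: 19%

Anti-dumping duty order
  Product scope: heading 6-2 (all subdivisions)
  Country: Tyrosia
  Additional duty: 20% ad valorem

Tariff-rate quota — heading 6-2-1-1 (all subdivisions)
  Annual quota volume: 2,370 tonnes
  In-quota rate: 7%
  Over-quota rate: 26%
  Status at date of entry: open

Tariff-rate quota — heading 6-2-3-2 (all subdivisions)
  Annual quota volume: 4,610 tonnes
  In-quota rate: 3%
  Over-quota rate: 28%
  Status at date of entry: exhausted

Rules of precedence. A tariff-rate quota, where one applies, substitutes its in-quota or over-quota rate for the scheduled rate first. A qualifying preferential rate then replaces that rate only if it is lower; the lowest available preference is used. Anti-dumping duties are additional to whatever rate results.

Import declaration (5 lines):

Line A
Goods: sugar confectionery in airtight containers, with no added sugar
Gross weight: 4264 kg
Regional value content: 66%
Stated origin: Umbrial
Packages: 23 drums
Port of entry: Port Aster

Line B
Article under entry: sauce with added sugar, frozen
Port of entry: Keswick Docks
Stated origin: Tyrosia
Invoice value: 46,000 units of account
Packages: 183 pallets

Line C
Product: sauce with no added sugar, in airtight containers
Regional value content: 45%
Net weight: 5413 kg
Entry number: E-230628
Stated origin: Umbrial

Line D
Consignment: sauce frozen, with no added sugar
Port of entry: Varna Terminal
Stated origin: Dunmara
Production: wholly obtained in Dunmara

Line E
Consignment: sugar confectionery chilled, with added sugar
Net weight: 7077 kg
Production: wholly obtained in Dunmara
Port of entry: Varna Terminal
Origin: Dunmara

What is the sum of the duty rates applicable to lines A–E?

Line A: sugar confectionery → 6-2; in airtight containers → 6-2-3; with no added sugar → 6-2-3-2. Scheduled 13%. quota on 6-2-3-2 exhausted → over-quota 28%; Umbrial agreement on 6-1-1-1: 6-2-3-2 not covered. → 28%.
Line B: sauce → 6-1; frozen → 6-1-2; with added sugar → 6-1-2-1. Scheduled 18%. No special measure applies. → 18%.
Line C: sauce → 6-1; in airtight containers → 6-1-1; with no added sugar → 6-1-1-1. Scheduled 26%. Umbrial agreement on 6-1-1-1: RVC < 60%. → 26%.
Line D: sauce → 6-1; frozen → 6-1-2; with no added sugar → 6-1-2-2. Scheduled 2%. Dunmara agreement on 6-2: 6-1-2-2 not covered. → 2%.
Line E: sugar confectionery → 6-2; chilled → 6-2-2; with added sugar → 6-2-2-1. Scheduled 24%. Dunmara agreement on 6-2: wholly obtained → 19% available; preferential 19%. → 19%.
Sum: 28% + 18% + 26% + 2% + 19% = 93%.

93%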